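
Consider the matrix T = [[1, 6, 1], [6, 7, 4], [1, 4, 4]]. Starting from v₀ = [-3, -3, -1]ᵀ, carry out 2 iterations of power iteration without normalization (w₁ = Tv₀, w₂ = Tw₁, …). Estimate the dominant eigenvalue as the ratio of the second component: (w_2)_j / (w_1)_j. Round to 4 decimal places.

11.8372

w1 = Tv₀ = (1·(-3) + 6·(-3) + 1·(-1); 6·(-3) + 7·(-3) + 4·(-1); 1·(-3) + 4·(-3) + 4·(-1)) = (-22, -43, -19)
w2 = Tw1 = (1·(-22) + 6·(-43) + 1·(-19); 6·(-22) + 7·(-43) + 4·(-19); 1·(-22) + 4·(-43) + 4·(-19)) = (-299, -509, -270)
Ratio at component: -509 / -43 = 11.8372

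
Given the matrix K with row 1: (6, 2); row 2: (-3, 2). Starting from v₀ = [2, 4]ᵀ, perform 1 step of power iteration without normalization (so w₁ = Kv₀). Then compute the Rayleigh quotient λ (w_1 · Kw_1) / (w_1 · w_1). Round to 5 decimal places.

w1 = Kv₀ = (6·2 + 2·4; (-3)·2 + 2·4) = (20, 2)
Kw1 = (124, -56)
w1·Kw1 = 20·124 + 2·(-56) = 2368; w1·w1 = 20·20 + 2·2 = 404
λ ≈ 2368/404 = 5.86139

5.86139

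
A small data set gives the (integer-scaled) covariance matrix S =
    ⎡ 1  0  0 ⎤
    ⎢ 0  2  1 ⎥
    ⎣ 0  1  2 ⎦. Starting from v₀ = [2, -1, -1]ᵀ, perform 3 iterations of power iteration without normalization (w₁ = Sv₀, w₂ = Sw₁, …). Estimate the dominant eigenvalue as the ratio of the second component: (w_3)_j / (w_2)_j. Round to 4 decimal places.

w1 = Sv₀ = (2, -3, -3)
w2 = Sw1 = (2, -9, -9)
w3 = Sw2 = (2, -27, -27)
Ratio at component: -27 / -9 = 3.0000

λ ≈ 3.0000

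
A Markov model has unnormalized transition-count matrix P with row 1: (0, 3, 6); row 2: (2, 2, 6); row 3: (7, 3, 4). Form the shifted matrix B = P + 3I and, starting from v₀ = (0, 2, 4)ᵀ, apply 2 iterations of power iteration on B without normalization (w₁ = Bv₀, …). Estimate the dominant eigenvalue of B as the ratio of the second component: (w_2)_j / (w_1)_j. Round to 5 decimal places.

12.76471

B = P + 3I has rows (3, 3, 6); (2, 5, 6); (7, 3, 7)
w1 = Bv₀ = (3·0 + 3·2 + 6·4; 2·0 + 5·2 + 6·4; 7·0 + 3·2 + 7·4) = (30, 34, 34)
w2 = Bw1 = (3·30 + 3·34 + 6·34; 2·30 + 5·34 + 6·34; 7·30 + 3·34 + 7·34) = (396, 434, 550)
Ratio: 434/34 = 12.76471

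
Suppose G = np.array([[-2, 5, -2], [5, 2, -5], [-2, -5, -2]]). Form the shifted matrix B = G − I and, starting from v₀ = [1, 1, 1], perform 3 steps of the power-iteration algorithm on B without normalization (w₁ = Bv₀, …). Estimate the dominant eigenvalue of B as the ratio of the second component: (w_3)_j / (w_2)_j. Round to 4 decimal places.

1.0000

B = G − I has rows (-3, 5, -2); (5, 1, -5); (-2, -5, -3)
w1 = Bv₀ = (0, 1, -10)
w2 = Bw1 = (25, 51, 25)
w3 = Bw2 = (130, 51, -380)
Ratio: 51/51 = 1.0000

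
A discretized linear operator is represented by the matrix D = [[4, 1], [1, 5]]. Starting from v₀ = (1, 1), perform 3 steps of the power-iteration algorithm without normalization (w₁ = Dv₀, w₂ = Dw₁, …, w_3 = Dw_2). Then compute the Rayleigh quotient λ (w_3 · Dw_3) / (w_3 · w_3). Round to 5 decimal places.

w1 = Dv₀ = (4·1 + 1·1; 1·1 + 5·1) = (5, 6)
w2 = Dw1 = (4·5 + 1·6; 1·5 + 5·6) = (26, 35)
w3 = Dw2 = (139, 201)
Dw3 = (757, 1144)
w3·Dw3 = 139·757 + 201·1144 = 335167; w3·w3 = 139·139 + 201·201 = 59722
λ ≈ 335167/59722 = 5.61212

λ ≈ 5.61212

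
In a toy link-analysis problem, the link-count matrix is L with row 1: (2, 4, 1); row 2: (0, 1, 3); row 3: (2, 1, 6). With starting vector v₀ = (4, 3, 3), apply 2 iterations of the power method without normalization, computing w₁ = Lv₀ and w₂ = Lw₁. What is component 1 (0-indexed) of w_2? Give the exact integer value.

w1 = Lv₀ = (2·4 + 4·3 + 1·3; 0·4 + 1·3 + 3·3; 2·4 + 1·3 + 6·3) = (23, 12, 29)
w2 = Lw1 = (2·23 + 4·12 + 1·29; 0·23 + 1·12 + 3·29; 2·23 + 1·12 + 6·29) = (123, 99, 232)
The requested component of w2 is 99.

99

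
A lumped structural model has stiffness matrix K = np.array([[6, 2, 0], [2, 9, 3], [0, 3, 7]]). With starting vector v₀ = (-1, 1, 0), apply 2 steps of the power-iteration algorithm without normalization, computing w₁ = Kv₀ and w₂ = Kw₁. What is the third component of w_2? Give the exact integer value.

w1 = Kv₀ = (6·(-1) + 2·1 + 0·0; 2·(-1) + 9·1 + 3·0; 0·(-1) + 3·1 + 7·0) = (-4, 7, 3)
w2 = Kw1 = (6·(-4) + 2·7 + 0·3; 2·(-4) + 9·7 + 3·3; 0·(-4) + 3·7 + 7·3) = (-10, 64, 42)
The requested component of w2 is 42.

42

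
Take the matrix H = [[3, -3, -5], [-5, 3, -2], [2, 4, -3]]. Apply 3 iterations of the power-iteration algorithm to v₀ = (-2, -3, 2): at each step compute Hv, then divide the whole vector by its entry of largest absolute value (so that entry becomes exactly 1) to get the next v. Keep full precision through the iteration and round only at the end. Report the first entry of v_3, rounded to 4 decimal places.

0.3222

Hv0 = (-7.00000, -3.00000, -22.00000); divide by -22.00000 → v1 = (0.31818, 0.13636, 1.00000)
Hv1 = (-4.45455, -3.18182, -1.81818); divide by -4.45455 → v2 = (1.00000, 0.71429, 0.40816)
Hv2 = (-1.18367, -3.67347, 3.63265); divide by -3.67347 → v3 = (0.32222, 1.00000, -0.98889)
Requested entry of v3: -116/-360 = 0.3222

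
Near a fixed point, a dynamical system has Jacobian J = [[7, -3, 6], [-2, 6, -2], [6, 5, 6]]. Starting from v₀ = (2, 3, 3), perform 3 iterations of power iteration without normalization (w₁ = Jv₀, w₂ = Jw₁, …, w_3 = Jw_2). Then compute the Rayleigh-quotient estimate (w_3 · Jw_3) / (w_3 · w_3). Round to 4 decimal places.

w1 = Jv₀ = (23, 8, 45)
w2 = Jw1 = (407, -88, 448)
w3 = Jw2 = (5801, -2238, 4690)
Jw3 = (75461, -34410, 51756)
w3·Jw3 = 5801·75461 + (-2238)·(-34410) + 4690·51756 = 757494481; w3·w3 = 5801·5801 + (-2238)·(-2238) + 4690·4690 = 60656345
λ ≈ 757494481/60656345 = 12.4883

λ ≈ 12.4883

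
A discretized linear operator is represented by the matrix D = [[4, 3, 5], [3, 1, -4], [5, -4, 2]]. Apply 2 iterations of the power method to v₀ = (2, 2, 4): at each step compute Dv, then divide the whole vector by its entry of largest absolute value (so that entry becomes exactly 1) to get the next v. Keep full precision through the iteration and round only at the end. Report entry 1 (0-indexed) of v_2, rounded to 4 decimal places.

0.2432

Dv0 = (34.00000, -8.00000, 10.00000); divide by 34.00000 → v1 = (1.00000, -0.23529, 0.29412)
Dv1 = (4.76471, 1.58824, 6.52941); divide by 6.52941 → v2 = (0.72973, 0.24324, 1.00000)
Requested entry of v2: 54/222 = 0.2432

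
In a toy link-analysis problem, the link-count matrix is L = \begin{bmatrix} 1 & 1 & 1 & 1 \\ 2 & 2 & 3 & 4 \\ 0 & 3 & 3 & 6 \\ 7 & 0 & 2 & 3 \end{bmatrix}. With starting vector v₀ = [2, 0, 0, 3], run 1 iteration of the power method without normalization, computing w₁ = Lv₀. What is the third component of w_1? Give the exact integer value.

18

w1 = Lv₀ = (5, 16, 18, 23)
The requested component of w1 is 18.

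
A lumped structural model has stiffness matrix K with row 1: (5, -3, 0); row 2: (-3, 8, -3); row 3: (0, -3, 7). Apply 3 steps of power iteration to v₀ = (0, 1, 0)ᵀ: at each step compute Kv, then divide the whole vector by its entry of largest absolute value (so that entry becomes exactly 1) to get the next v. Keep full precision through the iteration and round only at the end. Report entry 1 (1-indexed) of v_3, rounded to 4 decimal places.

Kv0 = (-3.00000, 8.00000, -3.00000); divide by 8.00000 → v1 = (-0.37500, 1.00000, -0.37500)
Kv1 = (-4.87500, 10.25000, -5.62500); divide by 10.25000 → v2 = (-0.47561, 1.00000, -0.54878)
Kv2 = (-5.37805, 11.07317, -6.84146); divide by 11.07317 → v3 = (-0.48568, 1.00000, -0.61784)
Requested entry of v3: -441/908 = -0.4857

-0.4857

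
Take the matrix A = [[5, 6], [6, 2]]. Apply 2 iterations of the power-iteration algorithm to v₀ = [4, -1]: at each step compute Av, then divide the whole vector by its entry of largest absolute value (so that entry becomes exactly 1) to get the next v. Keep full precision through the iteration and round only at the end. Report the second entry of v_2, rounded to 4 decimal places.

Av0 = (14.00000, 22.00000); divide by 22.00000 → v1 = (0.63636, 1.00000)
Av1 = (9.18182, 5.81818); divide by 9.18182 → v2 = (1.00000, 0.63366)
Requested entry of v2: 128/202 = 0.6337

0.6337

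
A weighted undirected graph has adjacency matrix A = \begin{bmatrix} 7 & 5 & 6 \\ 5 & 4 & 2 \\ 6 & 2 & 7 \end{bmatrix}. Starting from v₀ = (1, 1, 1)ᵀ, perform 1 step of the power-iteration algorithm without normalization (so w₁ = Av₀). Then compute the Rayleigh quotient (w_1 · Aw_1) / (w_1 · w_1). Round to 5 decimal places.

w1 = Av₀ = (7·1 + 5·1 + 6·1; 5·1 + 4·1 + 2·1; 6·1 + 2·1 + 7·1) = (18, 11, 15)
Aw1 = (271, 164, 235)
w1·Aw1 = 18·271 + 11·164 + 15·235 = 10207; w1·w1 = 18·18 + 11·11 + 15·15 = 670
λ ≈ 10207/670 = 15.23433

λ ≈ 15.23433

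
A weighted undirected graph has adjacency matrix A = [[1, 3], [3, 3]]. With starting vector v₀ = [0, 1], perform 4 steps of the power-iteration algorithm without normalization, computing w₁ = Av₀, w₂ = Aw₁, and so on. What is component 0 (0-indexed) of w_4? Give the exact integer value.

w1 = Av₀ = (1·0 + 3·1; 3·0 + 3·1) = (3, 3)
w2 = Aw1 = (1·3 + 3·3; 3·3 + 3·3) = (12, 18)
w3 = Aw2 = (66, 90)
w4 = Aw3 = (336, 468)
The requested component of w4 is 336.

336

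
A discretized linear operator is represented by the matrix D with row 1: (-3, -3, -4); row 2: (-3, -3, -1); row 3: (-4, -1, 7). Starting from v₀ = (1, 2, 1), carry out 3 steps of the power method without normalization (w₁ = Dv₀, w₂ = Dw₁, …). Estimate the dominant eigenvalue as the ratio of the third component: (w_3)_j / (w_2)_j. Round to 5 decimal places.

w1 = Dv₀ = (-13, -10, 1)
w2 = Dw1 = (65, 68, 69)
w3 = Dw2 = (-675, -468, 155)
Ratio at component: 155 / 69 = 2.24638

2.24638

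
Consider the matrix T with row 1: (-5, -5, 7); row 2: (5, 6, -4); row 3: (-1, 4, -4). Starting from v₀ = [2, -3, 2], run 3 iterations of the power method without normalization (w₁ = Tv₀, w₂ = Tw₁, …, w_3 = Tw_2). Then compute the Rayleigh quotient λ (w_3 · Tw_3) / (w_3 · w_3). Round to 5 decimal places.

w1 = Tv₀ = (19, -16, -22)
w2 = Tw1 = (-169, 87, 5)
w3 = Tw2 = (445, -343, 497)
Tw3 = (2969, -1821, -3805)
w3·Tw3 = 445·2969 + (-343)·(-1821) + 497·(-3805) = 54723; w3·w3 = 445·445 + (-343)·(-343) + 497·497 = 562683
λ ≈ 54723/562683 = 0.09725

λ ≈ 0.09725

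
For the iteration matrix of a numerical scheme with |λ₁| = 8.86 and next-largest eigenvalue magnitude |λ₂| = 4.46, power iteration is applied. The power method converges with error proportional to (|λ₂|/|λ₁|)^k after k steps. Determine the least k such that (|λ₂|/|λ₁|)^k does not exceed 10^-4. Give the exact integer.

14

|λ₂/λ₁| = 4.46/8.86 = 0.50339
Need k ≥ ln(10^-4) / ln(0.50339) = -9.2103 / -0.6864 ≈ 13.418
Smallest integer k satisfying the bound: 14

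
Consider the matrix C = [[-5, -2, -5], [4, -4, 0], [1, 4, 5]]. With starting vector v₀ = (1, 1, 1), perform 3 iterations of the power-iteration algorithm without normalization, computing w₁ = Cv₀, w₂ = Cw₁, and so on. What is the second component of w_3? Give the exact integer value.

w1 = Cv₀ = ((-5)·1 + (-2)·1 + (-5)·1; 4·1 + (-4)·1 + 0·1; 1·1 + 4·1 + 5·1) = (-12, 0, 10)
w2 = Cw1 = ((-5)·(-12) + (-2)·0 + (-5)·10; 4·(-12) + (-4)·0 + 0·10; 1·(-12) + 4·0 + 5·10) = (10, -48, 38)
w3 = Cw2 = (-144, 232, 8)
The requested component of w3 is 232.

232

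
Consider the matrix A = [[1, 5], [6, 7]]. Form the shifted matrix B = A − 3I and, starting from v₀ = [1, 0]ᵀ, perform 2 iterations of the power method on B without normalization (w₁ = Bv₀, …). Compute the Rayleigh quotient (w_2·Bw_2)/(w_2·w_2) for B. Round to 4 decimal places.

2.1169

B = A − 3I has rows (-2, 5); (6, 4)
w1 = Bv₀ = ((-2)·1 + 5·0; 6·1 + 4·0) = (-2, 6)
w2 = Bw1 = ((-2)·(-2) + 5·6; 6·(-2) + 4·6) = (34, 12)
Bw2 = (-8, 252)
w2·Bw2 = 2752; w2·w2 = 1300; μ ≈ 2752/1300 = 2.1169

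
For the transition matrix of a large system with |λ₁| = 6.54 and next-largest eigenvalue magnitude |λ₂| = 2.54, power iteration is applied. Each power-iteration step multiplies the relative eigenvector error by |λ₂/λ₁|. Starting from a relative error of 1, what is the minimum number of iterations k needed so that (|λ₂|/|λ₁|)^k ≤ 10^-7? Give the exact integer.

|λ₂/λ₁| = 2.54/6.54 = 0.38838
Need k ≥ ln(10^-7) / ln(0.38838) = -16.1181 / -0.9458 ≈ 17.042
Smallest integer k satisfying the bound: 18

18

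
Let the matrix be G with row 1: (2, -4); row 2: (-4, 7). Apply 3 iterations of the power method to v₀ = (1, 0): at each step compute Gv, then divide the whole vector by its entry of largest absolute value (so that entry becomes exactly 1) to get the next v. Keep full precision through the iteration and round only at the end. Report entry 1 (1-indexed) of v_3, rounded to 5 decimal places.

Gv0 = (2.000000, -4.000000); divide by -4.000000 → v1 = (-0.500000, 1.000000)
Gv1 = (-5.000000, 9.000000); divide by 9.000000 → v2 = (-0.555556, 1.000000)
Gv2 = (-5.111111, 9.222222); divide by 9.222222 → v3 = (-0.554217, 1.000000)
Requested entry of v3: 184/-332 = -0.55422

-0.55422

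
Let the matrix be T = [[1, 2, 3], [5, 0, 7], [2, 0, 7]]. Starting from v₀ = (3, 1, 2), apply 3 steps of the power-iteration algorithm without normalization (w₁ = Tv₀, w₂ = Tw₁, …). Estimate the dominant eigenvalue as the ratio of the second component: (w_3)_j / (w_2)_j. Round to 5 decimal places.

w1 = Tv₀ = (1·3 + 2·1 + 3·2; 5·3 + 0·1 + 7·2; 2·3 + 0·1 + 7·2) = (11, 29, 20)
w2 = Tw1 = (1·11 + 2·29 + 3·20; 5·11 + 0·29 + 7·20; 2·11 + 0·29 + 7·20) = (129, 195, 162)
w3 = Tw2 = (1005, 1779, 1392)
Ratio at component: 1779 / 195 = 9.12308

9.12308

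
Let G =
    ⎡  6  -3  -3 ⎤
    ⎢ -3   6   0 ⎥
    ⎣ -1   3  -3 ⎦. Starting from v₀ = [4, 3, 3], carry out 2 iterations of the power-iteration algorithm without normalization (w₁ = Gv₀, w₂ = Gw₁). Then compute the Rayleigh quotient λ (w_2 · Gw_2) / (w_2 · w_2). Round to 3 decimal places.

0.440

w1 = Gv₀ = (6·4 + (-3)·3 + (-3)·3; (-3)·4 + 6·3 + 0·3; (-1)·4 + 3·3 + (-3)·3) = (6, 6, -4)
w2 = Gw1 = (6·6 + (-3)·6 + (-3)·(-4); (-3)·6 + 6·6 + 0·(-4); (-1)·6 + 3·6 + (-3)·(-4)) = (30, 18, 24)
Gw2 = (54, 18, -48)
w2·Gw2 = 30·54 + 18·18 + 24·(-48) = 792; w2·w2 = 30·30 + 18·18 + 24·24 = 1800
λ ≈ 792/1800 = 0.440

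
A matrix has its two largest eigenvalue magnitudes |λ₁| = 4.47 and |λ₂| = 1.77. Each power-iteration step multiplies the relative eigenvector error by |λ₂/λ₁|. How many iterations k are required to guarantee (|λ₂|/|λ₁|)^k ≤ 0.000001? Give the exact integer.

15

|λ₂/λ₁| = 1.77/4.47 = 0.39597
Need k ≥ ln(0.000001) / ln(0.39597) = -13.8155 / -0.9264 ≈ 14.913
Smallest integer k satisfying the bound: 15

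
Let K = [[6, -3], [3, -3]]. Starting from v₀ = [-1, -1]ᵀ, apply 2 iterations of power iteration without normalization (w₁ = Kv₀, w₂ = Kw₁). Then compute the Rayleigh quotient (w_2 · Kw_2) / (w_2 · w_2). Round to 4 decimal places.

λ ≈ 4.2000

w1 = Kv₀ = (6·(-1) + (-3)·(-1); 3·(-1) + (-3)·(-1)) = (-3, 0)
w2 = Kw1 = (6·(-3) + (-3)·0; 3·(-3) + (-3)·0) = (-18, -9)
Kw2 = (-81, -27)
w2·Kw2 = (-18)·(-81) + (-9)·(-27) = 1701; w2·w2 = (-18)·(-18) + (-9)·(-9) = 405
λ ≈ 1701/405 = 4.2000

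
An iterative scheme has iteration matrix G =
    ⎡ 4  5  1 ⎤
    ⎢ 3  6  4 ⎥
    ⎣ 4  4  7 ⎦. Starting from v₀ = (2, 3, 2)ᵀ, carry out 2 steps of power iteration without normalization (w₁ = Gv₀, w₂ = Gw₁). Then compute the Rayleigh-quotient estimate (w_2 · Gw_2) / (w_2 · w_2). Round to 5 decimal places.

w1 = Gv₀ = (4·2 + 5·3 + 1·2; 3·2 + 6·3 + 4·2; 4·2 + 4·3 + 7·2) = (25, 32, 34)
w2 = Gw1 = (4·25 + 5·32 + 1·34; 3·25 + 6·32 + 4·34; 4·25 + 4·32 + 7·34) = (294, 403, 466)
Gw2 = (3657, 5164, 6050)
w2·Gw2 = 294·3657 + 403·5164 + 466·6050 = 5975550; w2·w2 = 294·294 + 403·403 + 466·466 = 466001
λ ≈ 5975550/466001 = 12.82304

12.82304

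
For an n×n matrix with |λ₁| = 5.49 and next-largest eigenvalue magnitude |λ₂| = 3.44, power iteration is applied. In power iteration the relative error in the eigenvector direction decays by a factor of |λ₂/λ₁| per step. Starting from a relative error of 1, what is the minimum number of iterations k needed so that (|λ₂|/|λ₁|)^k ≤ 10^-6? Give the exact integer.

|λ₂/λ₁| = 3.44/5.49 = 0.62659
Need k ≥ ln(10^-6) / ln(0.62659) = -13.8155 / -0.4675 ≈ 29.555
Smallest integer k satisfying the bound: 30

30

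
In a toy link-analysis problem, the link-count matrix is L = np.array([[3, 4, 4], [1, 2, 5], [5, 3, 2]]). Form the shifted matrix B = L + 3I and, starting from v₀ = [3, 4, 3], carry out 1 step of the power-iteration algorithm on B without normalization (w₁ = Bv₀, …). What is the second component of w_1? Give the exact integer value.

B = L + 3I has rows (6, 4, 4); (1, 5, 5); (5, 3, 5)
w1 = Bv₀ = (6·3 + 4·4 + 4·3; 1·3 + 5·4 + 5·3; 5·3 + 3·4 + 5·3) = (46, 38, 42)
Requested component of w1: 38

38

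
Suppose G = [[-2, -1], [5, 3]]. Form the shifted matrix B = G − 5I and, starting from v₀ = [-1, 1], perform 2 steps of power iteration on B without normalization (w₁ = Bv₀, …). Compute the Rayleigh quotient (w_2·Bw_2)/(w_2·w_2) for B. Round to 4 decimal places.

B = G − 5I has rows (-7, -1); (5, -2)
w1 = Bv₀ = (6, -7)
w2 = Bw1 = (-35, 44)
Bw2 = (201, -263)
w2·Bw2 = -18607; w2·w2 = 3161; μ ≈ -18607/3161 = -5.8864

μ ≈ -5.8864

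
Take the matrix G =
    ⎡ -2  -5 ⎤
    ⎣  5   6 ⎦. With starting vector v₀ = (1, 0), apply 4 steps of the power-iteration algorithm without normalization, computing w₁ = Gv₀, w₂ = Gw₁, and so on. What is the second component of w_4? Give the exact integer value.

w1 = Gv₀ = ((-2)·1 + (-5)·0; 5·1 + 6·0) = (-2, 5)
w2 = Gw1 = ((-2)·(-2) + (-5)·5; 5·(-2) + 6·5) = (-21, 20)
w3 = Gw2 = (-58, 15)
w4 = Gw3 = (41, -200)
The requested component of w4 is -200.

-200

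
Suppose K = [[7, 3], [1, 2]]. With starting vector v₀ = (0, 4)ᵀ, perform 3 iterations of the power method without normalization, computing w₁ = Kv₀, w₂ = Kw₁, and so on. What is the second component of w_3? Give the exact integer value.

w1 = Kv₀ = (7·0 + 3·4; 1·0 + 2·4) = (12, 8)
w2 = Kw1 = (7·12 + 3·8; 1·12 + 2·8) = (108, 28)
w3 = Kw2 = (840, 164)
The requested component of w3 is 164.

164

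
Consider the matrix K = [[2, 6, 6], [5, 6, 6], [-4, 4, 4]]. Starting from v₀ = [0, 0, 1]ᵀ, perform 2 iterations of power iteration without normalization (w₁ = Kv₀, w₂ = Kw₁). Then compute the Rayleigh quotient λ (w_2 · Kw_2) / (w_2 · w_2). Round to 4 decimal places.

w1 = Kv₀ = (2·0 + 6·0 + 6·1; 5·0 + 6·0 + 6·1; (-4)·0 + 4·0 + 4·1) = (6, 6, 4)
w2 = Kw1 = (2·6 + 6·6 + 6·4; 5·6 + 6·6 + 6·4; (-4)·6 + 4·6 + 4·4) = (72, 90, 16)
Kw2 = (780, 996, 136)
w2·Kw2 = 72·780 + 90·996 + 16·136 = 147976; w2·w2 = 72·72 + 90·90 + 16·16 = 13540
λ ≈ 147976/13540 = 10.9288

10.9288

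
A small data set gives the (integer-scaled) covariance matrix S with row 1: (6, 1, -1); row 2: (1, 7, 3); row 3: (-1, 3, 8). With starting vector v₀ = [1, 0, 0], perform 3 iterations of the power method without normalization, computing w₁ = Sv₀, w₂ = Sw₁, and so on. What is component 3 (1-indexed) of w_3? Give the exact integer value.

-96

w1 = Sv₀ = (6, 1, -1)
w2 = Sw1 = (38, 10, -11)
w3 = Sw2 = (249, 75, -96)
The requested component of w3 is -96.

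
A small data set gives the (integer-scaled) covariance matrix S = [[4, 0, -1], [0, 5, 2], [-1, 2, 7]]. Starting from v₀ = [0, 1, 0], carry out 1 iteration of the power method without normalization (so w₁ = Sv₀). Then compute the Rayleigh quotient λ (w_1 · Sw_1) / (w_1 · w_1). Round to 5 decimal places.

λ ≈ 6.65517

w1 = Sv₀ = (0, 5, 2)
Sw1 = (-2, 29, 24)
w1·Sw1 = 0·(-2) + 5·29 + 2·24 = 193; w1·w1 = 0·0 + 5·5 + 2·2 = 29
λ ≈ 193/29 = 6.65517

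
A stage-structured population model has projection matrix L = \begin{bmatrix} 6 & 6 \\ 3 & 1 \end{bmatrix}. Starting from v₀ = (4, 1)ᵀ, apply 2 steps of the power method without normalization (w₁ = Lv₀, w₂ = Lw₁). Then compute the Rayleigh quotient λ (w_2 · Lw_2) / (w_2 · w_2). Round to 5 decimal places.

w1 = Lv₀ = (6·4 + 6·1; 3·4 + 1·1) = (30, 13)
w2 = Lw1 = (6·30 + 6·13; 3·30 + 1·13) = (258, 103)
Lw2 = (2166, 877)
w2·Lw2 = 258·2166 + 103·877 = 649159; w2·w2 = 258·258 + 103·103 = 77173
λ ≈ 649159/77173 = 8.41174

8.41174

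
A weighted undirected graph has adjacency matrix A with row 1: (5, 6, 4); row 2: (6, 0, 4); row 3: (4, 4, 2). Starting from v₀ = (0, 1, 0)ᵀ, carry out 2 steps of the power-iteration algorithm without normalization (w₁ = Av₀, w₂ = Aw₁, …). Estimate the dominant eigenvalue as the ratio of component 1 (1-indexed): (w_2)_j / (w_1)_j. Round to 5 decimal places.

λ ≈ 7.66667

w1 = Av₀ = (5·0 + 6·1 + 4·0; 6·0 + 0·1 + 4·0; 4·0 + 4·1 + 2·0) = (6, 0, 4)
w2 = Aw1 = (5·6 + 6·0 + 4·4; 6·6 + 0·0 + 4·4; 4·6 + 4·0 + 2·4) = (46, 52, 32)
Ratio at component: 46 / 6 = 7.66667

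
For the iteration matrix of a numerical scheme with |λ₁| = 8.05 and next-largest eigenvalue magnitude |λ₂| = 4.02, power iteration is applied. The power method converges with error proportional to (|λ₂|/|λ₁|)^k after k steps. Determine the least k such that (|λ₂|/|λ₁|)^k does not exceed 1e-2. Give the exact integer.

|λ₂/λ₁| = 4.02/8.05 = 0.49938
Need k ≥ ln(1e-2) / ln(0.49938) = -4.6052 / -0.6944 ≈ 6.632
Smallest integer k satisfying the bound: 7

7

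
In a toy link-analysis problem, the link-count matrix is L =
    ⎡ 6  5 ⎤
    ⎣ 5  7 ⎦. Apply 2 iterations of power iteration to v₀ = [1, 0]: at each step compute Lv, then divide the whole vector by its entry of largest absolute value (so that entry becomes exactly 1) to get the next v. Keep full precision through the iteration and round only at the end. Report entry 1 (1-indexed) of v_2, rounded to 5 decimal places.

Lv0 = (6.000000, 5.000000); divide by 6.000000 → v1 = (1.000000, 0.833333)
Lv1 = (10.166667, 10.833333); divide by 10.833333 → v2 = (0.938462, 1.000000)
Requested entry of v2: 61/65 = 0.93846

0.93846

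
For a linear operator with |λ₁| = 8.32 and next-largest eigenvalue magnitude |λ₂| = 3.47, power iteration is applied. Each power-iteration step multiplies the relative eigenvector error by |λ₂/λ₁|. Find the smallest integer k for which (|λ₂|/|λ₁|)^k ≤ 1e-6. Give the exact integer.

16

|λ₂/λ₁| = 3.47/8.32 = 0.41707
Need k ≥ ln(1e-6) / ln(0.41707) = -13.8155 / -0.8745 ≈ 15.798
Smallest integer k satisfying the bound: 16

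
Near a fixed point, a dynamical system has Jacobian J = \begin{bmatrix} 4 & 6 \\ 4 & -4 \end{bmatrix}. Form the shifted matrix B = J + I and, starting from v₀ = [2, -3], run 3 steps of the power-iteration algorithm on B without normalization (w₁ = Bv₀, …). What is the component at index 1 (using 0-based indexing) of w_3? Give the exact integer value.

497

B = J + I has rows (5, 6); (4, -3)
w1 = Bv₀ = (5·2 + 6·(-3); 4·2 + (-3)·(-3)) = (-8, 17)
w2 = Bw1 = (5·(-8) + 6·17; 4·(-8) + (-3)·17) = (62, -83)
w3 = Bw2 = (-188, 497)
Requested component of w3: 497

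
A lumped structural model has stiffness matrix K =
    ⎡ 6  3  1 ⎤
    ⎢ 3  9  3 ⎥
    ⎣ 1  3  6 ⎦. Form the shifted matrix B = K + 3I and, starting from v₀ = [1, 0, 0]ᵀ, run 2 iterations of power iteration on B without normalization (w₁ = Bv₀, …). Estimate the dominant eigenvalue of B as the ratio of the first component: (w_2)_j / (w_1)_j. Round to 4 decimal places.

μ ≈ 10.1111

B = K + 3I has rows (9, 3, 1); (3, 12, 3); (1, 3, 9)
w1 = Bv₀ = (9·1 + 3·0 + 1·0; 3·1 + 12·0 + 3·0; 1·1 + 3·0 + 9·0) = (9, 3, 1)
w2 = Bw1 = (9·9 + 3·3 + 1·1; 3·9 + 12·3 + 3·1; 1·9 + 3·3 + 9·1) = (91, 66, 27)
Ratio: 91/9 = 10.1111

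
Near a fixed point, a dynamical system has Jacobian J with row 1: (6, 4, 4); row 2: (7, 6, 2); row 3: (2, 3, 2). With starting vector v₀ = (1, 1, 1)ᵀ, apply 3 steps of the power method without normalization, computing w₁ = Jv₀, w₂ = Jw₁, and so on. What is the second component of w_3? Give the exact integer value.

w1 = Jv₀ = (6·1 + 4·1 + 4·1; 7·1 + 6·1 + 2·1; 2·1 + 3·1 + 2·1) = (14, 15, 7)
w2 = Jw1 = (6·14 + 4·15 + 4·7; 7·14 + 6·15 + 2·7; 2·14 + 3·15 + 2·7) = (172, 202, 87)
w3 = Jw2 = (2188, 2590, 1124)
The requested component of w3 is 2590.

2590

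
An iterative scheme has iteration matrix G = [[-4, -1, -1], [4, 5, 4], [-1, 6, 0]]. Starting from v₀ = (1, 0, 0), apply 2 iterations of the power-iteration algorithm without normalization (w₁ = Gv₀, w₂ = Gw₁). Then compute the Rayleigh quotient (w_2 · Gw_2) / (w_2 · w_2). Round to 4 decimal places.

-1.4732

w1 = Gv₀ = ((-4)·1 + (-1)·0 + (-1)·0; 4·1 + 5·0 + 4·0; (-1)·1 + 6·0 + 0·0) = (-4, 4, -1)
w2 = Gw1 = ((-4)·(-4) + (-1)·4 + (-1)·(-1); 4·(-4) + 5·4 + 4·(-1); (-1)·(-4) + 6·4 + 0·(-1)) = (13, 0, 28)
Gw2 = (-80, 164, -13)
w2·Gw2 = 13·(-80) + 0·164 + 28·(-13) = -1404; w2·w2 = 13·13 + 0·0 + 28·28 = 953
λ ≈ -1404/953 = -1.4732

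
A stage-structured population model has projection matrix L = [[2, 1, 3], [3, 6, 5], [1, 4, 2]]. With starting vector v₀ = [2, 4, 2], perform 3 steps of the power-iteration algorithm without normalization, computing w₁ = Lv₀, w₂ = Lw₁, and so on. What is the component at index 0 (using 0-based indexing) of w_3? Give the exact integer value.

1314

w1 = Lv₀ = (14, 40, 22)
w2 = Lw1 = (134, 392, 218)
w3 = Lw2 = (1314, 3844, 2138)
The requested component of w3 is 1314.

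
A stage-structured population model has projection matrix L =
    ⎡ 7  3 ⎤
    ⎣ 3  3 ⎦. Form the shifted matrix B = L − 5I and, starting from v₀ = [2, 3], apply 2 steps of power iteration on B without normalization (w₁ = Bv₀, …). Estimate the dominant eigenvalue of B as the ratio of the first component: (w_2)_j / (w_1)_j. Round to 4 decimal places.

B = L − 5I has rows (2, 3); (3, -2)
w1 = Bv₀ = (13, 0)
w2 = Bw1 = (26, 39)
Ratio: 26/13 = 2.0000

μ ≈ 2.0000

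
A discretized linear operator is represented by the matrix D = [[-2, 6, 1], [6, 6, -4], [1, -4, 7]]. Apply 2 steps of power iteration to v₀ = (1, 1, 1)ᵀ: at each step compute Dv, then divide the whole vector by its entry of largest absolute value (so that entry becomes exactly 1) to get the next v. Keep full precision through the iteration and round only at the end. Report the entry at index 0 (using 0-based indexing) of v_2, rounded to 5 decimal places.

Dv0 = (5.000000, 8.000000, 4.000000); divide by 8.000000 → v1 = (0.625000, 1.000000, 0.500000)
Dv1 = (5.250000, 7.750000, 0.125000); divide by 7.750000 → v2 = (0.677419, 1.000000, 0.016129)
Requested entry of v2: 42/62 = 0.67742

0.67742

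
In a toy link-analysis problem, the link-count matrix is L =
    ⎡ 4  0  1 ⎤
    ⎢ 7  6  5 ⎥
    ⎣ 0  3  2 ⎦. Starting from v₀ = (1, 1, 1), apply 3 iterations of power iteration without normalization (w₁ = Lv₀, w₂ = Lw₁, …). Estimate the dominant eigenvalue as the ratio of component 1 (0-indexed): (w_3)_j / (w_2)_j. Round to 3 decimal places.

8.946

w1 = Lv₀ = (5, 18, 5)
w2 = Lw1 = (25, 168, 64)
w3 = Lw2 = (164, 1503, 632)
Ratio at component: 1503 / 168 = 8.946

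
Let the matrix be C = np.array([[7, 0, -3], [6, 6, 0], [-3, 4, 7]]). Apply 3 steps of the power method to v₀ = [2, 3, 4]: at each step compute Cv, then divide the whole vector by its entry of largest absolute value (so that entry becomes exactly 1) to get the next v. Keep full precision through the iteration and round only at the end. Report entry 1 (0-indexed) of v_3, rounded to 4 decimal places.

0.1785

Cv0 = (2.00000, 30.00000, 34.00000); divide by 34.00000 → v1 = (0.05882, 0.88235, 1.00000)
Cv1 = (-2.58824, 5.64706, 10.35294); divide by 10.35294 → v2 = (-0.25000, 0.54545, 1.00000)
Cv2 = (-4.75000, 1.77273, 9.93182); divide by 9.93182 → v3 = (-0.47826, 0.17849, 1.00000)
Requested entry of v3: 624/3496 = 0.1785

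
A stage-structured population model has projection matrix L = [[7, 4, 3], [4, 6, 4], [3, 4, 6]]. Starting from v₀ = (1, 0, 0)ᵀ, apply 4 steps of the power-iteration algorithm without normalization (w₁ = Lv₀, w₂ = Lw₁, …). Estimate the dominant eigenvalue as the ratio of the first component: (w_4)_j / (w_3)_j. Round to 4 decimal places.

w1 = Lv₀ = (7, 4, 3)
w2 = Lw1 = (74, 64, 55)
w3 = Lw2 = (939, 900, 808)
w4 = Lw3 = (12597, 12388, 11265)
Ratio at component: 12597 / 939 = 13.4153

13.4153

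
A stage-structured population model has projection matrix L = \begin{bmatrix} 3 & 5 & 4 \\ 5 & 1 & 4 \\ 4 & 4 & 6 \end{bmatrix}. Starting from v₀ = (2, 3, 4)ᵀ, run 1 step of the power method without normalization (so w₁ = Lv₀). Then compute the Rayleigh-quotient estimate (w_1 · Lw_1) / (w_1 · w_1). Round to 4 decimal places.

w1 = Lv₀ = (3·2 + 5·3 + 4·4; 5·2 + 1·3 + 4·4; 4·2 + 4·3 + 6·4) = (37, 29, 44)
Lw1 = (432, 390, 528)
w1·Lw1 = 37·432 + 29·390 + 44·528 = 50526; w1·w1 = 37·37 + 29·29 + 44·44 = 4146
λ ≈ 50526/4146 = 12.1867

λ ≈ 12.1867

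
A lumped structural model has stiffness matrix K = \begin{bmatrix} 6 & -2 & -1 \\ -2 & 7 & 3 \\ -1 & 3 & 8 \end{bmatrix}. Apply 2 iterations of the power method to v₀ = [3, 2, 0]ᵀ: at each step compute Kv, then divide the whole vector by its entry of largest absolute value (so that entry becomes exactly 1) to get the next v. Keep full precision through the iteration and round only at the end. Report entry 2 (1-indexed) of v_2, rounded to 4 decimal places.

Kv0 = (14.00000, 8.00000, 3.00000); divide by 14.00000 → v1 = (1.00000, 0.57143, 0.21429)
Kv1 = (4.64286, 2.64286, 2.42857); divide by 4.64286 → v2 = (1.00000, 0.56923, 0.52308)
Requested entry of v2: 37/65 = 0.5692

0.5692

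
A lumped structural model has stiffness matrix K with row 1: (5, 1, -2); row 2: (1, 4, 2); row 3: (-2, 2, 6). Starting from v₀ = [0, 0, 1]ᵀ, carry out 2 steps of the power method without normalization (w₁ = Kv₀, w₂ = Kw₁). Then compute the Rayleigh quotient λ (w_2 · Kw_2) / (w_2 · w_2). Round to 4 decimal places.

w1 = Kv₀ = (5·0 + 1·0 + (-2)·1; 1·0 + 4·0 + 2·1; (-2)·0 + 2·0 + 6·1) = (-2, 2, 6)
w2 = Kw1 = (5·(-2) + 1·2 + (-2)·6; 1·(-2) + 4·2 + 2·6; (-2)·(-2) + 2·2 + 6·6) = (-20, 18, 44)
Kw2 = (-170, 140, 340)
w2·Kw2 = (-20)·(-170) + 18·140 + 44·340 = 20880; w2·w2 = (-20)·(-20) + 18·18 + 44·44 = 2660
λ ≈ 20880/2660 = 7.8496

7.8496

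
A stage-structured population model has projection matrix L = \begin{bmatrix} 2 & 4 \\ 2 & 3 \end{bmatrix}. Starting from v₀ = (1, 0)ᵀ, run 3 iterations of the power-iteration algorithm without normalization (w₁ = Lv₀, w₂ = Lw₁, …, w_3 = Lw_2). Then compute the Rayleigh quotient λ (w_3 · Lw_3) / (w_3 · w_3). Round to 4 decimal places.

w1 = Lv₀ = (2·1 + 4·0; 2·1 + 3·0) = (2, 2)
w2 = Lw1 = (2·2 + 4·2; 2·2 + 3·2) = (12, 10)
w3 = Lw2 = (64, 54)
Lw3 = (344, 290)
w3·Lw3 = 64·344 + 54·290 = 37676; w3·w3 = 64·64 + 54·54 = 7012
λ ≈ 37676/7012 = 5.3731

λ ≈ 5.3731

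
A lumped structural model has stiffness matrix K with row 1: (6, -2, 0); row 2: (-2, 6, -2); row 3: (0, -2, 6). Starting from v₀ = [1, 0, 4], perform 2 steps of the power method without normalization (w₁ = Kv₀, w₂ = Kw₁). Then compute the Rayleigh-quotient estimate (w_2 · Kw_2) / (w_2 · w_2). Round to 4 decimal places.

λ ≈ 8.3767

w1 = Kv₀ = (6·1 + (-2)·0 + 0·4; (-2)·1 + 6·0 + (-2)·4; 0·1 + (-2)·0 + 6·4) = (6, -10, 24)
w2 = Kw1 = (6·6 + (-2)·(-10) + 0·24; (-2)·6 + 6·(-10) + (-2)·24; 0·6 + (-2)·(-10) + 6·24) = (56, -120, 164)
Kw2 = (576, -1160, 1224)
w2·Kw2 = 56·576 + (-120)·(-1160) + 164·1224 = 372192; w2·w2 = 56·56 + (-120)·(-120) + 164·164 = 44432
λ ≈ 372192/44432 = 8.3767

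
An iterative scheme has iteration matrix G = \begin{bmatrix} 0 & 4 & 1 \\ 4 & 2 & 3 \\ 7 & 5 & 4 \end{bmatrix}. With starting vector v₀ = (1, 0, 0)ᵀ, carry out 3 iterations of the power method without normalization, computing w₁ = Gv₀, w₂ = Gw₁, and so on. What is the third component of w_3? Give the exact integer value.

498

w1 = Gv₀ = (0·1 + 4·0 + 1·0; 4·1 + 2·0 + 3·0; 7·1 + 5·0 + 4·0) = (0, 4, 7)
w2 = Gw1 = (0·0 + 4·4 + 1·7; 4·0 + 2·4 + 3·7; 7·0 + 5·4 + 4·7) = (23, 29, 48)
w3 = Gw2 = (164, 294, 498)
The requested component of w3 is 498.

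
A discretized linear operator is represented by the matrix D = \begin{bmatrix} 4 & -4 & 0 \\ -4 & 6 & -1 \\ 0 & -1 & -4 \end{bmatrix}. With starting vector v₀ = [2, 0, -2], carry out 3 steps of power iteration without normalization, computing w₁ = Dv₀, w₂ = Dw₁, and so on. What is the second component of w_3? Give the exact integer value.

w1 = Dv₀ = (8, -6, 8)
w2 = Dw1 = (56, -76, -26)
w3 = Dw2 = (528, -654, 180)
The requested component of w3 is -654.

-654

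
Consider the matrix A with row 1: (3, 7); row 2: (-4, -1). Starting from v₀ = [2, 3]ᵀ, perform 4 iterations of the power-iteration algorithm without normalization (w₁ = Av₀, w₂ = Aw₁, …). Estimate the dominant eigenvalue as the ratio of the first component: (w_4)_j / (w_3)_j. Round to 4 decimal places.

λ ≈ 2.1499

w1 = Av₀ = (27, -11)
w2 = Aw1 = (4, -97)
w3 = Aw2 = (-667, 81)
w4 = Aw3 = (-1434, 2587)
Ratio at component: -1434 / -667 = 2.1499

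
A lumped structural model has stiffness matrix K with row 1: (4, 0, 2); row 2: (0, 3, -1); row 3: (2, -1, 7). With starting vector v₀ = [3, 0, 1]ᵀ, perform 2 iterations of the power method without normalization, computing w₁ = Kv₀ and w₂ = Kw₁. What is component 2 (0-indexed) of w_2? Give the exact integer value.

w1 = Kv₀ = (14, -1, 13)
w2 = Kw1 = (82, -16, 120)
The requested component of w2 is 120.

120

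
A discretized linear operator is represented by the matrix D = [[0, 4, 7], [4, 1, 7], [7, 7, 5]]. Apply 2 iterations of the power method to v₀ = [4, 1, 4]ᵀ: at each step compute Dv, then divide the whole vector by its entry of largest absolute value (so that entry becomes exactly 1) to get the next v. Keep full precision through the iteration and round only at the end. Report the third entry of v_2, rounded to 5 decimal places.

1.00000

Dv0 = (32.000000, 45.000000, 55.000000); divide by 55.000000 → v1 = (0.581818, 0.818182, 1.000000)
Dv1 = (10.272727, 10.145455, 14.800000); divide by 14.800000 → v2 = (0.694103, 0.685504, 1.000000)
Requested entry of v2: 814/814 = 1.00000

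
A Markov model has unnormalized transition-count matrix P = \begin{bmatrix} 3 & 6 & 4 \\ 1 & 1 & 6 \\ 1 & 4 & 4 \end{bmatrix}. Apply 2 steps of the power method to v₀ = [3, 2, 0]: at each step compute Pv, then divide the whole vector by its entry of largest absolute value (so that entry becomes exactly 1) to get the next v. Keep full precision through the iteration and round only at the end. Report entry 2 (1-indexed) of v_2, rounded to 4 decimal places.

Pv0 = (21.00000, 5.00000, 11.00000); divide by 21.00000 → v1 = (1.00000, 0.23810, 0.52381)
Pv1 = (6.52381, 4.38095, 4.04762); divide by 6.52381 → v2 = (1.00000, 0.67153, 0.62044)
Requested entry of v2: 92/137 = 0.6715

0.6715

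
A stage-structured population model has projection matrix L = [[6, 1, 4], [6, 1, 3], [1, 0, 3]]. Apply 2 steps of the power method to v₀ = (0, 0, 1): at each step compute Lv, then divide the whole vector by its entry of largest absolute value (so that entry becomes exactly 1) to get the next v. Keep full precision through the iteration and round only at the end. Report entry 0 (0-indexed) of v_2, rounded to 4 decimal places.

1.0000

Lv0 = (4.00000, 3.00000, 3.00000); divide by 4.00000 → v1 = (1.00000, 0.75000, 0.75000)
Lv1 = (9.75000, 9.00000, 3.25000); divide by 9.75000 → v2 = (1.00000, 0.92308, 0.33333)
Requested entry of v2: 39/39 = 1.0000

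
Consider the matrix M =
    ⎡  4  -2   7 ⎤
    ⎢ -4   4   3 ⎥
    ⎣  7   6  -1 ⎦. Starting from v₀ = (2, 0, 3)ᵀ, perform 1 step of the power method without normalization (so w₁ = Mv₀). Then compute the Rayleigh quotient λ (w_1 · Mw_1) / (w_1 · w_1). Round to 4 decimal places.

7.9315

w1 = Mv₀ = (29, 1, 11)
Mw1 = (191, -79, 198)
w1·Mw1 = 29·191 + 1·(-79) + 11·198 = 7638; w1·w1 = 29·29 + 1·1 + 11·11 = 963
λ ≈ 7638/963 = 7.9315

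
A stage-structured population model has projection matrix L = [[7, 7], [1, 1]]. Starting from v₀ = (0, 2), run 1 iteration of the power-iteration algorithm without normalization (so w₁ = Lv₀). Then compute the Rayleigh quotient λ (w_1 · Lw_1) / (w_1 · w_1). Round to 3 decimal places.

8.000

w1 = Lv₀ = (7·0 + 7·2; 1·0 + 1·2) = (14, 2)
Lw1 = (112, 16)
w1·Lw1 = 14·112 + 2·16 = 1600; w1·w1 = 14·14 + 2·2 = 200
λ ≈ 1600/200 = 8.000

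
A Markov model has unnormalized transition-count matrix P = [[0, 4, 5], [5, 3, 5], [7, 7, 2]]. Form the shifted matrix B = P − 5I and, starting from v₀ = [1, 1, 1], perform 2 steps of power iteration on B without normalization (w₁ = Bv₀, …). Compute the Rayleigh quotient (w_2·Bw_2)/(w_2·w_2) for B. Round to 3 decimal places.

μ ≈ 7.140

B = P − 5I has rows (-5, 4, 5); (5, -2, 5); (7, 7, -3)
w1 = Bv₀ = (4, 8, 11)
w2 = Bw1 = (67, 59, 51)
Bw2 = (156, 472, 729)
w2·Bw2 = 75479; w2·w2 = 10571; μ ≈ 75479/10571 = 7.140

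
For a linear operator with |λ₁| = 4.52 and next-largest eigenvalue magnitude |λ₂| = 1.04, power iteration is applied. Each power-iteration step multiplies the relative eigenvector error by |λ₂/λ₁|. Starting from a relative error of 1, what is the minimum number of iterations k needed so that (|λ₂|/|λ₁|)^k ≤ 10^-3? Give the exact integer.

5

|λ₂/λ₁| = 1.04/4.52 = 0.23009
Need k ≥ ln(10^-3) / ln(0.23009) = -6.9078 / -1.4693 ≈ 4.701
Smallest integer k satisfying the bound: 5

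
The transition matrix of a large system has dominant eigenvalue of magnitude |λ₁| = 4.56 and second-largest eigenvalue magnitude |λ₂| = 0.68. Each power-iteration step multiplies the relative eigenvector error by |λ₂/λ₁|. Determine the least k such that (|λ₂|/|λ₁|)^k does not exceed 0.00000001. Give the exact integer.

10

|λ₂/λ₁| = 0.68/4.56 = 0.14912
Need k ≥ ln(0.00000001) / ln(0.14912) = -18.4207 / -1.9030 ≈ 9.680
Smallest integer k satisfying the bound: 10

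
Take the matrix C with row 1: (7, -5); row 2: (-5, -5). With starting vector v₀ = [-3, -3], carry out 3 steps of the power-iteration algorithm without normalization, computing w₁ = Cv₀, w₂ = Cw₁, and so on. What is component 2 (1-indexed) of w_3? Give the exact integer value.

1560

w1 = Cv₀ = (7·(-3) + (-5)·(-3); (-5)·(-3) + (-5)·(-3)) = (-6, 30)
w2 = Cw1 = (7·(-6) + (-5)·30; (-5)·(-6) + (-5)·30) = (-192, -120)
w3 = Cw2 = (-744, 1560)
The requested component of w3 is 1560.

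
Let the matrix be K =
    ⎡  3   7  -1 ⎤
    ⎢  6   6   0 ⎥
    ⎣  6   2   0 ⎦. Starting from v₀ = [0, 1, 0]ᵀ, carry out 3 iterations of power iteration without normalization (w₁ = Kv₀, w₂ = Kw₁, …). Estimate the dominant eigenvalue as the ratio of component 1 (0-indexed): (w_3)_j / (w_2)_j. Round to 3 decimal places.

λ ≈ 10.692

w1 = Kv₀ = (7, 6, 2)
w2 = Kw1 = (61, 78, 54)
w3 = Kw2 = (675, 834, 522)
Ratio at component: 834 / 78 = 10.692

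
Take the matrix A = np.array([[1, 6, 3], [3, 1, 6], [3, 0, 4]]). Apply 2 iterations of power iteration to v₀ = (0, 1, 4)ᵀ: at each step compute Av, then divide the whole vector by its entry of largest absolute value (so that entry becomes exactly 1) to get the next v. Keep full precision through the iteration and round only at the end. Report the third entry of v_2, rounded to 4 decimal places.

Av0 = (18.00000, 25.00000, 16.00000); divide by 25.00000 → v1 = (0.72000, 1.00000, 0.64000)
Av1 = (8.64000, 7.00000, 4.72000); divide by 8.64000 → v2 = (1.00000, 0.81019, 0.54630)
Requested entry of v2: 118/216 = 0.5463

0.5463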